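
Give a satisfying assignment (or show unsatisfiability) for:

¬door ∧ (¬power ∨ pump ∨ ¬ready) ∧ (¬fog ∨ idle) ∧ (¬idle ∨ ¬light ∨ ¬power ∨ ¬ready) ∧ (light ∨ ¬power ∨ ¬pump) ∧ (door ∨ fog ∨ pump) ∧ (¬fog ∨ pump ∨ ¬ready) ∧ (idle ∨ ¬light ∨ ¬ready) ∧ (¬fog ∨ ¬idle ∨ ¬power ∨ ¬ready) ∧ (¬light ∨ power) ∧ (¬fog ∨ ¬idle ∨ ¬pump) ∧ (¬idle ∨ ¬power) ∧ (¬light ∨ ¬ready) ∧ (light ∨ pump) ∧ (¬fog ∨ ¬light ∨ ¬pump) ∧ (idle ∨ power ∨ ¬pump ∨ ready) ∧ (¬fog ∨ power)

door=F, ready=F, idle=F, light=T, power=T, pump=T, fog=F

Unit clause (¬door) forces door = False.
Set ready = False.
Set idle = False.
  then (¬fog ∨ idle) forces fog = False.
  then (door ∨ fog ∨ pump) forces pump = True.
  then (idle ∨ power ∨ ¬pump ∨ ready) forces power = True.
  then (light ∨ ¬power ∨ ¬pump) forces light = True.
All clauses satisfied.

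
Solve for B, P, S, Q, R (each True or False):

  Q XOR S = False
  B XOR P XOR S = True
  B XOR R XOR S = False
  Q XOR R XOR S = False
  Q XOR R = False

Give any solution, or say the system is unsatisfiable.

B = False, P = True, S = False, Q = False, R = False

Q XOR S = F XOR F = False ✓
B XOR P XOR S = F XOR T XOR F = True ✓
B XOR R XOR S = F XOR F XOR F = False ✓
Q XOR R XOR S = F XOR F XOR F = False ✓
Q XOR R = F XOR F = False ✓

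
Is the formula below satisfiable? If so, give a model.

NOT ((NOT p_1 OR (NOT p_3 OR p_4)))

p_1 = True, p_3 = True, p_4 = False

  NOT ((NOT p_1 OR (NOT p_3 OR p_4))) = True
    NOT p_1 OR (NOT p_3 OR p_4) = False
      NOT p_1 = False
      NOT p_3 OR p_4 = False
        NOT p_3 = False
The formula evaluates to True.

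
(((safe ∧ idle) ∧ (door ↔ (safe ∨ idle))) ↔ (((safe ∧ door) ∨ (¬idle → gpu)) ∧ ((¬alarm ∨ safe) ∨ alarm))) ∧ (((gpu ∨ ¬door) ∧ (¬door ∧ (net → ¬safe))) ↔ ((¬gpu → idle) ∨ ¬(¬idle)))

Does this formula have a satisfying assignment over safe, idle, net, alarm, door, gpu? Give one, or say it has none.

safe: False, idle: False, net: False, alarm: False, door: True, gpu: False

  ((safe ∧ idle) ∧ (door ↔ (safe ∨ idle))) ↔ (((safe ∧ door) ∨ (¬idle → gpu)) ∧ ((¬alarm ∨ safe) ∨ alarm)) = True
    (safe ∧ idle) ∧ (door ↔ (safe ∨ idle)) = False
      safe ∧ idle = False
      door ↔ (safe ∨ idle) = False
        safe ∨ idle = False
    ((safe ∧ door) ∨ (¬idle → gpu)) ∧ ((¬alarm ∨ safe) ∨ alarm) = False
      (safe ∧ door) ∨ (¬idle → gpu) = False
        safe ∧ door = False
        ¬idle → gpu = False
          ¬idle = True
      (¬alarm ∨ safe) ∨ alarm = True
        ¬alarm ∨ safe = True
          ¬alarm = True
  ((gpu ∨ ¬door) ∧ (¬door ∧ (net → ¬safe))) ↔ ((¬gpu → idle) ∨ ¬(¬idle)) = True
    (gpu ∨ ¬door) ∧ (¬door ∧ (net → ¬safe)) = False
      gpu ∨ ¬door = False
        ¬door = False
      ¬door ∧ (net → ¬safe) = False
        ¬door = False
        net → ¬safe = True
          ¬safe = True
    (¬gpu → idle) ∨ ¬(¬idle) = False
      ¬gpu → idle = False
        ¬gpu = True
      ¬(¬idle) = False
        ¬idle = True
Both conjuncts True, so the formula holds.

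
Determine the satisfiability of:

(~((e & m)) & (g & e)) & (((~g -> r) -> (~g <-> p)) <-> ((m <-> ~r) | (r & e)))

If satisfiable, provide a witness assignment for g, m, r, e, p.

g = True; m = False; r = False; e = True; p = True

  ~((e & m)) & (g & e) = True
    ~((e & m)) = True
      e & m = False
    g & e = True
  ((~g -> r) -> (~g <-> p)) <-> ((m <-> ~r) | (r & e)) = True
    (~g -> r) -> (~g <-> p) = False
      ~g -> r = True
        ~g = False
      ~g <-> p = False
        ~g = False
    (m <-> ~r) | (r & e) = False
      m <-> ~r = False
        ~r = True
      r & e = False
Both conjuncts True, so the formula holds.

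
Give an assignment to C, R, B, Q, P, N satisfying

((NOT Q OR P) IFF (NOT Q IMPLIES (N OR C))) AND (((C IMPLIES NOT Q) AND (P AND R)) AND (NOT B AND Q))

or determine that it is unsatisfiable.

C = False, R = True, B = False, Q = True, P = True, N = False

  (NOT Q OR P) IFF (NOT Q IMPLIES (N OR C)) = True
    NOT Q OR P = True
      NOT Q = False
    NOT Q IMPLIES (N OR C) = True
      NOT Q = False
      N OR C = False
  ((C IMPLIES NOT Q) AND (P AND R)) AND (NOT B AND Q) = True
    (C IMPLIES NOT Q) AND (P AND R) = True
      C IMPLIES NOT Q = True
        NOT Q = False
      P AND R = True
    NOT B AND Q = True
      NOT B = True
Both conjuncts True, so the formula holds.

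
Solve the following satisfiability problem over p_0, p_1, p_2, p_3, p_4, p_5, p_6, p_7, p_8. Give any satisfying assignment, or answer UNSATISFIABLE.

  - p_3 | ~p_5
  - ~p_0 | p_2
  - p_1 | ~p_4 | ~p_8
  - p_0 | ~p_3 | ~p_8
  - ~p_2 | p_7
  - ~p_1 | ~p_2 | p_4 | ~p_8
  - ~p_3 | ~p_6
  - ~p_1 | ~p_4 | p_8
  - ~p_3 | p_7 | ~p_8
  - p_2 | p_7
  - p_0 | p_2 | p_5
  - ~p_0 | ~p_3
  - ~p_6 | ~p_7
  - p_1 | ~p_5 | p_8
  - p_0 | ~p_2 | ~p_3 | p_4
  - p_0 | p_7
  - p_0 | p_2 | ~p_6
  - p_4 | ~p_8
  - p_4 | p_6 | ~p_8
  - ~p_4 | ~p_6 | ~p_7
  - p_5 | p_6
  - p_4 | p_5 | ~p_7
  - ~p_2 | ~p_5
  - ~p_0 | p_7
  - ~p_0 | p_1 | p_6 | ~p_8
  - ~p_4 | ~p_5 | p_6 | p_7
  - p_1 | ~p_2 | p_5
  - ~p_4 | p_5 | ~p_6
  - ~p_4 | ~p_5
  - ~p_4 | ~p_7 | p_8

Set p_0 = False.
  then (p_0 | p_7) forces p_7 = True.
  then (~p_6 | ~p_7) forces p_6 = False.
  then (p_5 | p_6) forces p_5 = True.
  then (~p_2 | ~p_5) forces p_2 = False.
  then (~p_4 | ~p_5) forces p_4 = False.
  then (p_3 | ~p_5) forces p_3 = True.
  then (p_0 | ~p_3 | ~p_8) forces p_8 = False.
  then (p_1 | ~p_5 | p_8) forces p_1 = True.
All clauses satisfied.

p_0 = False; p_1 = True; p_2 = False; p_3 = True; p_4 = False; p_5 = True; p_6 = False; p_7 = True; p_8 = False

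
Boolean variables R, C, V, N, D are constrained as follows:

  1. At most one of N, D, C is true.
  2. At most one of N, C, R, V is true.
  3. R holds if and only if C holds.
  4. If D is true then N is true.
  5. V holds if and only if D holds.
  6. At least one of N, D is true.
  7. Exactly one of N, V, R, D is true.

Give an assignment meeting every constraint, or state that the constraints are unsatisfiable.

R = False, C = False, V = False, N = True, D = False

  (1) {N, D, C}: 1 true — at most one ✓
  (2) {N, C, R, V}: 1 true — at most one ✓
  (3) R=F, C=F — same ✓
  (4) D=F ⇒ N: vacuous ✓
  (5) V=F, D=F — same ✓
  (6) {N, D}: 1 true — at least one ✓
  (7) {N, V, R, D}: 1 true — exactly one ✓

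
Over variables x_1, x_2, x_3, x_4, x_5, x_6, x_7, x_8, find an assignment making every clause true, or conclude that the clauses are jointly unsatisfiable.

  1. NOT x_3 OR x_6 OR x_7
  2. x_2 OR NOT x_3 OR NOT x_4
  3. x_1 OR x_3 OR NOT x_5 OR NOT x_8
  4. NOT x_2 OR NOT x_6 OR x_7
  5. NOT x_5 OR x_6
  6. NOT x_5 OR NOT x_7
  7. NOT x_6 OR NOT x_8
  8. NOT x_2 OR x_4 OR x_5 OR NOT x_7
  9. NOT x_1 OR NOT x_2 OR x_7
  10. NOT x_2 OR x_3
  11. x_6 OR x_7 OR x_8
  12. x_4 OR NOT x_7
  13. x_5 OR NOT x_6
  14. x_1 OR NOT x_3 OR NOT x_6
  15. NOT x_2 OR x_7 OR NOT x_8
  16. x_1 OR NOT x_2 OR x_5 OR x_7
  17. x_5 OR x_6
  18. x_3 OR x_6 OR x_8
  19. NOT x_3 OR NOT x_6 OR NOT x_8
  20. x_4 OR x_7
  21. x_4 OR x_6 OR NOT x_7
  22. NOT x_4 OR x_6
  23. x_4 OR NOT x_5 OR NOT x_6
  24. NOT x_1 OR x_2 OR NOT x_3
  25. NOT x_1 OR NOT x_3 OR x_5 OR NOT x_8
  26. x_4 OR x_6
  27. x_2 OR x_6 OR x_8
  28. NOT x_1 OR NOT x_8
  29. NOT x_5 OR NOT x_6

The formula is unsatisfiable.

Case x_5 = True:
  (NOT x_5 OR x_6) forces x_6 = True.
  Clause (NOT x_5 OR NOT x_6) is falsified — contradiction.
Case x_5 = False:
  (x_5 OR NOT x_6) forces x_6 = False.
  Clause (x_5 OR x_6) is falsified — contradiction.
Both cases fail, so the formula is unsatisfiable.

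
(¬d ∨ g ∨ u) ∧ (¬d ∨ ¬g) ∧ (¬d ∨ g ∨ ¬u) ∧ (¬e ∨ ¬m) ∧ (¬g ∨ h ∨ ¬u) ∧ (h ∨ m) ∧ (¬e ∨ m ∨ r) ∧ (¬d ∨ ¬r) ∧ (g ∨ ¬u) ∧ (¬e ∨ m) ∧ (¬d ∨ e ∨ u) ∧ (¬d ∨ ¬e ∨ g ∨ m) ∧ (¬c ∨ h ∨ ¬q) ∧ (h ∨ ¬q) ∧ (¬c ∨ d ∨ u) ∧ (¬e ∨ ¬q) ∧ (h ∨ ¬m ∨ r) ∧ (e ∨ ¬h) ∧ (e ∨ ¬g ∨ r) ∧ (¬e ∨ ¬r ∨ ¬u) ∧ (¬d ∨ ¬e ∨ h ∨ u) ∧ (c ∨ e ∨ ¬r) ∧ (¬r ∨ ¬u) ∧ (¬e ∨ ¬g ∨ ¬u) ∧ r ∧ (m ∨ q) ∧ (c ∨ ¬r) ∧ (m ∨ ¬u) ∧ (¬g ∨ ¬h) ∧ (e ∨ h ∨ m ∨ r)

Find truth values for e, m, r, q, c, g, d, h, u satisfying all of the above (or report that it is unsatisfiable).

Case r = True:
  (¬d ∨ ¬r) forces d = False.
  (¬r ∨ ¬u) forces u = False.
  (¬c ∨ d ∨ u) forces c = False.
  Clause (c ∨ ¬r) is falsified — contradiction.
Case r = False:
  Clause (r) is falsified — contradiction.
Both cases fail, so the formula is unsatisfiable.

Unsatisfiable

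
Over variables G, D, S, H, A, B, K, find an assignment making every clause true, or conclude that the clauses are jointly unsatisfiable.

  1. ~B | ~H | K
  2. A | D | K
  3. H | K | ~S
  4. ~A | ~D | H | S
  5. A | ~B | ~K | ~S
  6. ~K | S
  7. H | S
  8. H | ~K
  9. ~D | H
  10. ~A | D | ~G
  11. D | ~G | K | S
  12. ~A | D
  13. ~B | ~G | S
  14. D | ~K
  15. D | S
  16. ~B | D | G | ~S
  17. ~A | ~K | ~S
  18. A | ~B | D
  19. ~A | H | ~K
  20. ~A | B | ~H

Set G = True.
Try D = False:
  (~A | D | ~G) forces A = False.
  (A | D | K) forces K = True.
  clause (D | ~K) is falsified — backtrack.
So D = True.
  then (~D | H) forces H = True.
Set S = True.
Set A = False.
Try B = True:
  (~B | ~H | K) forces K = True.
  clause (A | ~B | ~K | ~S) is falsified — backtrack.
So B = False.
Set K = True.
All clauses satisfied.

G: True, D: True, S: True, H: True, A: False, B: False, K: True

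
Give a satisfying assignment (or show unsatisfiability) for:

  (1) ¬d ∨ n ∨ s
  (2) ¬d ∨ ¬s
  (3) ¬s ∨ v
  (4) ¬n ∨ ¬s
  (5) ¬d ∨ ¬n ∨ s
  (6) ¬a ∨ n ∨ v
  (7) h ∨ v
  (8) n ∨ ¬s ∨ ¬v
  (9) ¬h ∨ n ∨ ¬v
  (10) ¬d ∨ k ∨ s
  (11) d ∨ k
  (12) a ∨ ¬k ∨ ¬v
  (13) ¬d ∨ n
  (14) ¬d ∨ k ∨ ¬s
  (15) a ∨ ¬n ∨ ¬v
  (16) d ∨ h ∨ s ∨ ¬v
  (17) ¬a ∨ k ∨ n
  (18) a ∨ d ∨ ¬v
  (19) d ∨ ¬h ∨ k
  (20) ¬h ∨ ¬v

v: False, a: False, k: True, n: True, d: False, s: False, h: True

Set v = False.
  then (¬s ∨ v) forces s = False.
  then (h ∨ v) forces h = True.
Set a = False.
Set k = True.
Set n = True.
  then (¬d ∨ ¬n ∨ s) forces d = False.
All clauses satisfied.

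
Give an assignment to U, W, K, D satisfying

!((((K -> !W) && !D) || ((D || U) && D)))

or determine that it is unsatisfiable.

U=T; W=T; K=T; D=F

  !((((K -> !W) && !D) || ((D || U) && D))) = True
    ((K -> !W) && !D) || ((D || U) && D) = False
      (K -> !W) && !D = False
        K -> !W = False
          !W = False
        !D = True
      (D || U) && D = False
        D || U = True
The formula evaluates to True.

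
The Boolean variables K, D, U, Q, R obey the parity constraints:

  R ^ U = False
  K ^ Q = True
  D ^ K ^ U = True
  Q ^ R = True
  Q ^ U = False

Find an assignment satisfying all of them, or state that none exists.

Adding constraints 1, 4, 5 mod 2: every variable appears an even number of times on the left, so the left side is 0.
But the right sides sum to 1 (mod 2). 0 ≠ 1 — the system is inconsistent.

The formula is unsatisfiable.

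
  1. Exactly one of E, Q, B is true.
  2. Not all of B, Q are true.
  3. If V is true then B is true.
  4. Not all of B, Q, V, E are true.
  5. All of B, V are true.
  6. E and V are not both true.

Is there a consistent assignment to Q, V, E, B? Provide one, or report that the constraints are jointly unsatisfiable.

Q: False, V: True, E: False, B: True

  (1) {E, Q, B}: 1 true — exactly one ✓
  (2) {B, Q}: 1/2 true — not all ✓
  (3) V=T ⇒ B: T ✓
  (4) {B, Q, V, E}: 2/4 true — not all ✓
  (5) {B, V}: all 2 true ✓
  (6) E=F, V=T — not both ✓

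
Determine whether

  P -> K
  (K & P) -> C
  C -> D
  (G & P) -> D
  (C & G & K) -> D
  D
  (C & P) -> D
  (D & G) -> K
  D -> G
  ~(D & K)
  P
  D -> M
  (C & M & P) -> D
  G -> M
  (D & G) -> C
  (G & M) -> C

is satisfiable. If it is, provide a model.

No satisfying assignment exists.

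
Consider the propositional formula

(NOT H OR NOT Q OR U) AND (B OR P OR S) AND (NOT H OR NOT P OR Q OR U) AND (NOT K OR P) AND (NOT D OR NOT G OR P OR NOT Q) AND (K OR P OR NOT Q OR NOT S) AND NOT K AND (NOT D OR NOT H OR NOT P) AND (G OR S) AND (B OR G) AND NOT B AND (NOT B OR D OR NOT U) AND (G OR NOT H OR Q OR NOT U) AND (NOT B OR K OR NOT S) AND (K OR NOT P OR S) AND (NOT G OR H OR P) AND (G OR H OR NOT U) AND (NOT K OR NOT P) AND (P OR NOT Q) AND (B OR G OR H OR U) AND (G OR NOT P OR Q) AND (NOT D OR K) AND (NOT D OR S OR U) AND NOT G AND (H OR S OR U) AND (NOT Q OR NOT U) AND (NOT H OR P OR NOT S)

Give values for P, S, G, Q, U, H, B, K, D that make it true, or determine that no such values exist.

The formula is unsatisfiable.

Case B = True:
  Clause (NOT B) is falsified — contradiction.
Case B = False:
  (NOT K) forces K = False.
  (B OR G) forces G = True.
  Clause (NOT G) is falsified — contradiction.
Both cases fail, so the formula is unsatisfiable.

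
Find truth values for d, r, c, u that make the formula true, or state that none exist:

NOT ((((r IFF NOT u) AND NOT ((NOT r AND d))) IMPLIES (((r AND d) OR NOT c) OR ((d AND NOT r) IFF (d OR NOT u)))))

d = False; r = True; c = True; u = False

  NOT ((((r IFF NOT u) AND NOT ((NOT r AND d))) IMPLIES (((r AND d) OR NOT c) OR ((d AND NOT r) IFF (d OR NOT u))))) = True
    ((r IFF NOT u) AND NOT ((NOT r AND d))) IMPLIES (((r AND d) OR NOT c) OR ((d AND NOT r) IFF (d OR NOT u))) = False
      (r IFF NOT u) AND NOT ((NOT r AND d)) = True
        r IFF NOT u = True
          NOT u = True
        NOT ((NOT r AND d)) = True
          NOT r AND d = False
            NOT r = False
      ((r AND d) OR NOT c) OR ((d AND NOT r) IFF (d OR NOT u)) = False
        (r AND d) OR NOT c = False
          r AND d = False
          NOT c = False
        (d AND NOT r) IFF (d OR NOT u) = False
          d AND NOT r = False
            NOT r = False
          d OR NOT u = True
            NOT u = True
The formula evaluates to True.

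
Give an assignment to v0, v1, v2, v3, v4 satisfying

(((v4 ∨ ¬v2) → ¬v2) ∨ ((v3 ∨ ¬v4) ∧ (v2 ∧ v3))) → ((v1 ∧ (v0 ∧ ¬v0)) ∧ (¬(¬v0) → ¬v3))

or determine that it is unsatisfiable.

v0 = False, v1 = True, v2 = True, v3 = False, v4 = True

  (((v4 ∨ ¬v2) → ¬v2) ∨ ((v3 ∨ ¬v4) ∧ (v2 ∧ v3))) → ((v1 ∧ (v0 ∧ ¬v0)) ∧ (¬(¬v0) → ¬v3)) = True
    ((v4 ∨ ¬v2) → ¬v2) ∨ ((v3 ∨ ¬v4) ∧ (v2 ∧ v3)) = False
      (v4 ∨ ¬v2) → ¬v2 = False
        v4 ∨ ¬v2 = True
          ¬v2 = False
        ¬v2 = False
      (v3 ∨ ¬v4) ∧ (v2 ∧ v3) = False
        v3 ∨ ¬v4 = False
          ¬v4 = False
        v2 ∧ v3 = False
    (v1 ∧ (v0 ∧ ¬v0)) ∧ (¬(¬v0) → ¬v3) = False
      v1 ∧ (v0 ∧ ¬v0) = False
        v0 ∧ ¬v0 = False
          ¬v0 = True
      ¬(¬v0) → ¬v3 = True
        ¬(¬v0) = False
          ¬v0 = True
        ¬v3 = True
The formula evaluates to True.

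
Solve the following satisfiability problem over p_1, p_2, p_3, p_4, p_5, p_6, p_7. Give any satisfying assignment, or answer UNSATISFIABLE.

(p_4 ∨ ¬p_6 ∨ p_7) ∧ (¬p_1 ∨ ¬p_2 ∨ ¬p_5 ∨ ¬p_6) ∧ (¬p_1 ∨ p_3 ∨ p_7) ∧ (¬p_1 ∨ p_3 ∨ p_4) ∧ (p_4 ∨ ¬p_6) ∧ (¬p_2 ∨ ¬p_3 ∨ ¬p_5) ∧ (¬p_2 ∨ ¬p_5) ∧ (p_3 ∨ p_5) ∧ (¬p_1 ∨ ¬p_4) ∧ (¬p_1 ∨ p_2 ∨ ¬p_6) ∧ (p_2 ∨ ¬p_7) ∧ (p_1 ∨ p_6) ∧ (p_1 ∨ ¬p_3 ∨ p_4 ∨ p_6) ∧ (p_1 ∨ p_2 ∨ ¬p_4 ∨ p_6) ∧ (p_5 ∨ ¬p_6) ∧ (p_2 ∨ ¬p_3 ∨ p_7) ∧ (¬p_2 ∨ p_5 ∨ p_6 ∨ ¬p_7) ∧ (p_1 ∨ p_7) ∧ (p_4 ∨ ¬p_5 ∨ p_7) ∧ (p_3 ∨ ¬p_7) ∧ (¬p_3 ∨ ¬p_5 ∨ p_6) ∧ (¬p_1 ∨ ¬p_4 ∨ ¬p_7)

Set p_1 = True.
  then (¬p_1 ∨ ¬p_4) forces p_4 = False.
  then (¬p_1 ∨ p_3 ∨ p_4) forces p_3 = True.
  then (p_4 ∨ ¬p_6) forces p_6 = False.
  then (¬p_3 ∨ ¬p_5 ∨ p_6) forces p_5 = False.
Set p_2 = True.
  then (¬p_2 ∨ p_5 ∨ p_6 ∨ ¬p_7) forces p_7 = False.
All clauses satisfied.

p_1 = True; p_2 = True; p_3 = True; p_4 = False; p_5 = False; p_6 = False; p_7 = False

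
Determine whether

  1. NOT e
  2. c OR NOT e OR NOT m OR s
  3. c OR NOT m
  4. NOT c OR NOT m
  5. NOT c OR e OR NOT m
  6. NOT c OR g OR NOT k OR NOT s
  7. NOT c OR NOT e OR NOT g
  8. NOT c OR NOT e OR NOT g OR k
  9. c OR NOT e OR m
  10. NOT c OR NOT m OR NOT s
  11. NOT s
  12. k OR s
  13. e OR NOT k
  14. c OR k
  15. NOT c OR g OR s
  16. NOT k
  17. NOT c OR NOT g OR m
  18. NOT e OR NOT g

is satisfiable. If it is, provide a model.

Case e = True:
  Clause (NOT e) is falsified — contradiction.
Case e = False:
  (NOT s) forces s = False.
  (k OR s) forces k = True.
  Clause (e OR NOT k) is falsified — contradiction.
Both cases fail, so the formula is unsatisfiable.

The formula is unsatisfiable.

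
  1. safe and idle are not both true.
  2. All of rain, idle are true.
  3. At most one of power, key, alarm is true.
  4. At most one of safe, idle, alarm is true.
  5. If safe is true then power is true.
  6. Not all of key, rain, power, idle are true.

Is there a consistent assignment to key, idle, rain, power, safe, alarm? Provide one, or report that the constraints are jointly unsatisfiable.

key = False, idle = True, rain = True, power = True, safe = False, alarm = False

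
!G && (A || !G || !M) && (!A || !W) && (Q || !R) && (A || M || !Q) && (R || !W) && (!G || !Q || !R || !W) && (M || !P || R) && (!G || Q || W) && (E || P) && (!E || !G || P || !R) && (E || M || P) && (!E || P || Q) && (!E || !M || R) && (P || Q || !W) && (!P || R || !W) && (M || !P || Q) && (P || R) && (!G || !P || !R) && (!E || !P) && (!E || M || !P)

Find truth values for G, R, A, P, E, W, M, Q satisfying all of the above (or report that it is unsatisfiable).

G=F; R=F; A=T; P=T; E=F; W=F; M=T; Q=T

Unit clause (!G) forces G = False.
Set R = False.
  then (R || !W) forces W = False.
  then (P || R) forces P = True.
  then (!E || !P) forces E = False.
  then (M || !P || R) forces M = True.
Set A = True.
Set Q = True.
All clauses satisfied.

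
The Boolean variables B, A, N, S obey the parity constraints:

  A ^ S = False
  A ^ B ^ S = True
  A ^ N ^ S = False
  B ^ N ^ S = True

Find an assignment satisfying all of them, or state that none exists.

B = True, A = False, N = False, S = False

A ^ S = F ^ F = False ✓
A ^ B ^ S = F ^ T ^ F = True ✓
A ^ N ^ S = F ^ F ^ F = False ✓
B ^ N ^ S = T ^ F ^ F = True ✓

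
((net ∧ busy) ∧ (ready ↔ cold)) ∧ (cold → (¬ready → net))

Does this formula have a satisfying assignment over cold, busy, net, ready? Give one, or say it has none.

cold=F, busy=T, net=T, ready=F

  (net ∧ busy) ∧ (ready ↔ cold) = True
    net ∧ busy = True
    ready ↔ cold = True
  cold → (¬ready → net) = True
    ¬ready → net = True
      ¬ready = True
Both conjuncts True, so the formula holds.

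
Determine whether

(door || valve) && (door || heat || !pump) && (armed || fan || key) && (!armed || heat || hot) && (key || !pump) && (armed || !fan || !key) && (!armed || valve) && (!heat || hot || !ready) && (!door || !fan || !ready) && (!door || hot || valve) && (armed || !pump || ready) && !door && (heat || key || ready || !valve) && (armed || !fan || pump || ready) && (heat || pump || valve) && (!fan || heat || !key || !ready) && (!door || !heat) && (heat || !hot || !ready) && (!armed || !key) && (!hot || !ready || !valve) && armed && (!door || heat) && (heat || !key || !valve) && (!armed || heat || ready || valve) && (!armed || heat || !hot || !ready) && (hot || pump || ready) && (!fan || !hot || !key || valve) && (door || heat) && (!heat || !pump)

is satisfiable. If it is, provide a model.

Unit clause (!door) forces door = False.
Unit clause (armed) forces armed = True.
In (door || heat) only heat is left, so heat = True.
In (!heat || !pump) only !pump is left, so pump = False.
In (door || valve) only valve is left, so valve = True.
In (!armed || !key) only !key is left, so key = False.
Try ready = True:
  (!heat || hot || !ready) forces hot = True.
  clause (!hot || !ready || !valve) is falsified — backtrack.
So ready = False.
  then (hot || pump || ready) forces hot = True.
Set fan = True.
All clauses satisfied.

heat: True; door: False; armed: True; ready: False; key: False; hot: True; pump: False; valve: True; fan: True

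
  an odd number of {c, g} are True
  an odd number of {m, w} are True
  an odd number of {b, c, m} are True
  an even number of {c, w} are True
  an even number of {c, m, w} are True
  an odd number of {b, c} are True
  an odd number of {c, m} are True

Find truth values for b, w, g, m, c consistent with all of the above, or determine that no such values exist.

b: False; w: True; g: False; m: False; c: True

{c, g}: 1 true → odd ✓
{m, w}: 1 true → odd ✓
{b, c, m}: 1 true → odd ✓
{c, w}: 2 true → even ✓
{c, m, w}: 2 true → even ✓
{b, c}: 1 true → odd ✓
{c, m}: 1 true → odd ✓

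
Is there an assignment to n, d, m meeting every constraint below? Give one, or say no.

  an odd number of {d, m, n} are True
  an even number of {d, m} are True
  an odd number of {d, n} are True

n=T, d=F, m=F

{d, m, n}: 1 true → odd ✓
{d, m}: 0 true → even ✓
{d, n}: 1 true → odd ✓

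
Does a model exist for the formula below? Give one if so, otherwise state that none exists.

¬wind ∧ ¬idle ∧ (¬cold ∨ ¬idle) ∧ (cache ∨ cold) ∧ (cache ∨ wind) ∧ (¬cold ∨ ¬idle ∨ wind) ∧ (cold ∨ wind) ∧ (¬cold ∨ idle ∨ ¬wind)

cache = True; wind = False; idle = False; cold = True

Unit clause (¬wind) forces wind = False.
Unit clause (¬idle) forces idle = False.
In (cache ∨ wind) only cache is left, so cache = True.
In (cold ∨ wind) only cold is left, so cold = True.
Check each clause:
  (¬wind): ¬wind holds.
  (¬idle): ¬idle holds.
  (¬cold ∨ ¬idle): ¬idle holds.
  (cache ∨ cold): cache holds.
  (cache ∨ wind): cache holds.
  (¬cold ∨ ¬idle ∨ wind): ¬idle holds.
  (cold ∨ wind): cold holds.
  (¬cold ∨ idle ∨ ¬wind): ¬wind holds.
All clauses satisfied.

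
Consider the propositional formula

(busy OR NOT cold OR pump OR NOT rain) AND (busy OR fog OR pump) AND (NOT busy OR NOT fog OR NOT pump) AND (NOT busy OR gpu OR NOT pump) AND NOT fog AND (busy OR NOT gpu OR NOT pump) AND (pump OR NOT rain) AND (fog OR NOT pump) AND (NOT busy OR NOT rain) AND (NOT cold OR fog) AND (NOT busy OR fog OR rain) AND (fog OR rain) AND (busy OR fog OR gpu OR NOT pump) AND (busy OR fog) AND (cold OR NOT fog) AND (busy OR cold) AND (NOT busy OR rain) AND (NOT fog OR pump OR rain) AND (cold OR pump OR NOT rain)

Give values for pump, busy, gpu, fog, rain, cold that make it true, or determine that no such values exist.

Unsatisfiable — no assignment works.

Case fog = True:
  Clause (NOT fog) is falsified — contradiction.
Case fog = False:
  (fog OR NOT pump) forces pump = False.
  (busy OR fog OR pump) forces busy = True.
  (pump OR NOT rain) forces rain = False.
  Clause (NOT busy OR fog OR rain) is falsified — contradiction.
Both cases fail, so the formula is unsatisfiable.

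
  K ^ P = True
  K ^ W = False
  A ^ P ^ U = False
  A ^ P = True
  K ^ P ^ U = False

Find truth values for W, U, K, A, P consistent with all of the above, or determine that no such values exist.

W = True, U = True, K = True, A = True, P = False

K ^ P = T ^ F = True ✓
K ^ W = T ^ T = False ✓
A ^ P ^ U = T ^ F ^ T = False ✓
A ^ P = T ^ F = True ✓
K ^ P ^ U = T ^ F ^ T = False ✓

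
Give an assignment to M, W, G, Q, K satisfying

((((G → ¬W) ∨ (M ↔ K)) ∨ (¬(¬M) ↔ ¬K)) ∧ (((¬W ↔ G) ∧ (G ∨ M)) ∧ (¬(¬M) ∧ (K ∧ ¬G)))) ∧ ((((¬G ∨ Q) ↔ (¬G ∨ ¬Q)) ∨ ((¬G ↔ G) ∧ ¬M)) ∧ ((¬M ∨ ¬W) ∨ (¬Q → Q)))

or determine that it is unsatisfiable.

M = True, W = True, G = False, Q = True, K = True

  (((G → ¬W) ∨ (M ↔ K)) ∨ (¬(¬M) ↔ ¬K)) ∧ (((¬W ↔ G) ∧ (G ∨ M)) ∧ (¬(¬M) ∧ (K ∧ ¬G))) = True
    ((G → ¬W) ∨ (M ↔ K)) ∨ (¬(¬M) ↔ ¬K) = True
      (G → ¬W) ∨ (M ↔ K) = True
        G → ¬W = True
          ¬W = False
        M ↔ K = True
      ¬(¬M) ↔ ¬K = False
        ¬(¬M) = True
          ¬M = False
        ¬K = False
    ((¬W ↔ G) ∧ (G ∨ M)) ∧ (¬(¬M) ∧ (K ∧ ¬G)) = True
      (¬W ↔ G) ∧ (G ∨ M) = True
        ¬W ↔ G = True
          ¬W = False
        G ∨ M = True
      ¬(¬M) ∧ (K ∧ ¬G) = True
        ¬(¬M) = True
          ¬M = False
        K ∧ ¬G = True
          ¬G = True
  (((¬G ∨ Q) ↔ (¬G ∨ ¬Q)) ∨ ((¬G ↔ G) ∧ ¬M)) ∧ ((¬M ∨ ¬W) ∨ (¬Q → Q)) = True
    ((¬G ∨ Q) ↔ (¬G ∨ ¬Q)) ∨ ((¬G ↔ G) ∧ ¬M) = True
      (¬G ∨ Q) ↔ (¬G ∨ ¬Q) = True
        ¬G ∨ Q = True
          ¬G = True
        ¬G ∨ ¬Q = True
          ¬G = True
          ¬Q = False
      (¬G ↔ G) ∧ ¬M = False
        ¬G ↔ G = False
          ¬G = True
        ¬M = False
    (¬M ∨ ¬W) ∨ (¬Q → Q) = True
      ¬M ∨ ¬W = False
        ¬M = False
        ¬W = False
      ¬Q → Q = True
        ¬Q = False
Both conjuncts True, so the formula holds.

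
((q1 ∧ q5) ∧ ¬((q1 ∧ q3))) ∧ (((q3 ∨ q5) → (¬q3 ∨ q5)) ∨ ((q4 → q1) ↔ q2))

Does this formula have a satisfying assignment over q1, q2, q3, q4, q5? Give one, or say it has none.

q1=T; q2=F; q3=F; q4=T; q5=T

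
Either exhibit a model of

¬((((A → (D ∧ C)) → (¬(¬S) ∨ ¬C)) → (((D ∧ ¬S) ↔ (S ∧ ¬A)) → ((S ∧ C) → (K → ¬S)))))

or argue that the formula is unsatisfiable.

A = True, S = True, K = True, D = False, C = True

  ¬((((A → (D ∧ C)) → (¬(¬S) ∨ ¬C)) → (((D ∧ ¬S) ↔ (S ∧ ¬A)) → ((S ∧ C) → (K → ¬S))))) = True
    ((A → (D ∧ C)) → (¬(¬S) ∨ ¬C)) → (((D ∧ ¬S) ↔ (S ∧ ¬A)) → ((S ∧ C) → (K → ¬S))) = False
      (A → (D ∧ C)) → (¬(¬S) ∨ ¬C) = True
        A → (D ∧ C) = False
          D ∧ C = False
        ¬(¬S) ∨ ¬C = True
          ¬(¬S) = True
            ¬S = False
          ¬C = False
      ((D ∧ ¬S) ↔ (S ∧ ¬A)) → ((S ∧ C) → (K → ¬S)) = False
        (D ∧ ¬S) ↔ (S ∧ ¬A) = True
          D ∧ ¬S = False
            ¬S = False
          S ∧ ¬A = False
            ¬A = False
        (S ∧ C) → (K → ¬S) = False
          S ∧ C = True
          K → ¬S = False
            ¬S = False
The formula evaluates to True.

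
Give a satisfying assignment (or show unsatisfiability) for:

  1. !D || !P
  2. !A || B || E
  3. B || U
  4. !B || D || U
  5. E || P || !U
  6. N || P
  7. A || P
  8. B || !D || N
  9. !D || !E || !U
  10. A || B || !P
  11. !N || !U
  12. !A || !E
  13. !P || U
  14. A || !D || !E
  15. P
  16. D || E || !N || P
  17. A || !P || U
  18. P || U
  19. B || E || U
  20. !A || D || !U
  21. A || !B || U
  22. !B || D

Unsatisfiable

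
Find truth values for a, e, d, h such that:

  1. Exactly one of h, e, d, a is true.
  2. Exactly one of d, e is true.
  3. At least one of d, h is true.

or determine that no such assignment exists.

a=F; e=F; d=T; h=F

  (1) {h, e, d, a}: 1 true — exactly one ✓
  (2) {d, e}: 1 true — exactly one ✓
  (3) {d, h}: 1 true — at least one ✓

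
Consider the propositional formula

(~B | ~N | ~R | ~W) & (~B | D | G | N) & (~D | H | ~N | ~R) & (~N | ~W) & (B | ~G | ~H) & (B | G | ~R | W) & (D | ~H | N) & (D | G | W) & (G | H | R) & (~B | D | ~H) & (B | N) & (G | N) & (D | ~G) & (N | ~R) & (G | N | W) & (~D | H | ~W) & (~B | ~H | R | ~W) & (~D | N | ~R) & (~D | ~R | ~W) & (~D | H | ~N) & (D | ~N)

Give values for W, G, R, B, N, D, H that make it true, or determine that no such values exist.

Set W = False.
Set G = True.
  then (D | ~G) forces D = True.
Set R = True.
  then (N | ~R) forces N = True.
  then (~D | H | ~N) forces H = True.
  then (B | ~G | ~H) forces B = True.
All clauses satisfied.

W = False, G = True, R = True, B = True, N = True, D = True, H = True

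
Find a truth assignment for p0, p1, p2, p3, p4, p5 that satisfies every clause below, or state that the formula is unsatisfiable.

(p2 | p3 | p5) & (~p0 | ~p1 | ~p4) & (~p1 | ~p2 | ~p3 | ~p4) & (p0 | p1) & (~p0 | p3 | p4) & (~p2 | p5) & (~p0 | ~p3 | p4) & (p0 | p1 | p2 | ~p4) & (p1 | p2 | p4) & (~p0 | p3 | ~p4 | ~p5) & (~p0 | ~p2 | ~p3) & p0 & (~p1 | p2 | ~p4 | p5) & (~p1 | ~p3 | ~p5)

Unit clause (p0) forces p0 = True.
Try p1 = True:
  (~p0 | ~p1 | ~p4) forces p4 = False.
  (~p0 | p3 | p4) forces p3 = True.
  clause (~p0 | ~p3 | p4) is falsified — backtrack.
So p1 = False.
Set p2 = False.
  then (p1 | p2 | p4) forces p4 = True.
Set p3 = True.
Set p5 = True.
All clauses satisfied.

p0=T, p1=F, p2=F, p3=T, p4=T, p5=T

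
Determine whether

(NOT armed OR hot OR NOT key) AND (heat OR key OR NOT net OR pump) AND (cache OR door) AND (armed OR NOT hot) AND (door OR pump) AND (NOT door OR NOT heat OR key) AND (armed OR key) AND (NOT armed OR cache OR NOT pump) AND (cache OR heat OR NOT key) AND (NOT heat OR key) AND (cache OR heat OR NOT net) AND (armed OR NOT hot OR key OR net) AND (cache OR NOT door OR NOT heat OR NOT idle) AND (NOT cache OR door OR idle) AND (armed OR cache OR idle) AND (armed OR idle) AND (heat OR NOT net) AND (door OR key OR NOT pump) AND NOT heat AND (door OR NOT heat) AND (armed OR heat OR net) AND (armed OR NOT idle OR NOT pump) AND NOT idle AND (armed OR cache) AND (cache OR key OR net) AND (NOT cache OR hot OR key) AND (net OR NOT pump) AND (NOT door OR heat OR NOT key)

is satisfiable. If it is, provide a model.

Unit clause (NOT heat) forces heat = False.
Unit clause (NOT idle) forces idle = False.
In (armed OR idle) only armed is left, so armed = True.
In (heat OR NOT net) only NOT net is left, so net = False.
In (net OR NOT pump) only NOT pump is left, so pump = False.
In (door OR pump) only door is left, so door = True.
In (NOT door OR heat OR NOT key) only NOT key is left, so key = False.
In (cache OR key OR net) only cache is left, so cache = True.
In (NOT cache OR hot OR key) only hot is left, so hot = True.
All clauses satisfied.

net = False, cache = True, armed = True, pump = False, heat = False, door = True, key = False, idle = False, hot = True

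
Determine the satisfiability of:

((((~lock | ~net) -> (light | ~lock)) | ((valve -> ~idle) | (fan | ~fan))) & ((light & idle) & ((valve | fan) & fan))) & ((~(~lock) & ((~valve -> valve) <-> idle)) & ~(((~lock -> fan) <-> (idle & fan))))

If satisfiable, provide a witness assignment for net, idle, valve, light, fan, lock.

No satisfying assignment exists.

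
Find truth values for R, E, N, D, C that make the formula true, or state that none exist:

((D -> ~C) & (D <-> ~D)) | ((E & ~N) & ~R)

R: False, E: True, N: False, D: True, C: False

  ((D -> ~C) & (D <-> ~D)) | ((E & ~N) & ~R) = True
    (D -> ~C) & (D <-> ~D) = False
      D -> ~C = True
        ~C = True
      D <-> ~D = False
        ~D = False
    (E & ~N) & ~R = True
      E & ~N = True
        ~N = True
      ~R = True
The formula evaluates to True.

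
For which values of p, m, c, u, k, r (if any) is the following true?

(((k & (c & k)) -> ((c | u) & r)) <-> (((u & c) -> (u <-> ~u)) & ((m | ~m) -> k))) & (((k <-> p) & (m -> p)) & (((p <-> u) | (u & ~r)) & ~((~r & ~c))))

p: True, m: False, c: True, u: True, k: True, r: False

  ((k & (c & k)) -> ((c | u) & r)) <-> (((u & c) -> (u <-> ~u)) & ((m | ~m) -> k)) = True
    (k & (c & k)) -> ((c | u) & r) = False
      k & (c & k) = True
        c & k = True
      (c | u) & r = False
        c | u = True
    ((u & c) -> (u <-> ~u)) & ((m | ~m) -> k) = False
      (u & c) -> (u <-> ~u) = False
        u & c = True
        u <-> ~u = False
          ~u = False
      (m | ~m) -> k = True
        m | ~m = True
          ~m = True
  ((k <-> p) & (m -> p)) & (((p <-> u) | (u & ~r)) & ~((~r & ~c))) = True
    (k <-> p) & (m -> p) = True
      k <-> p = True
      m -> p = True
    ((p <-> u) | (u & ~r)) & ~((~r & ~c)) = True
      (p <-> u) | (u & ~r) = True
        p <-> u = True
        u & ~r = True
          ~r = True
      ~((~r & ~c)) = True
        ~r & ~c = False
          ~r = True
          ~c = False
Both conjuncts True, so the formula holds.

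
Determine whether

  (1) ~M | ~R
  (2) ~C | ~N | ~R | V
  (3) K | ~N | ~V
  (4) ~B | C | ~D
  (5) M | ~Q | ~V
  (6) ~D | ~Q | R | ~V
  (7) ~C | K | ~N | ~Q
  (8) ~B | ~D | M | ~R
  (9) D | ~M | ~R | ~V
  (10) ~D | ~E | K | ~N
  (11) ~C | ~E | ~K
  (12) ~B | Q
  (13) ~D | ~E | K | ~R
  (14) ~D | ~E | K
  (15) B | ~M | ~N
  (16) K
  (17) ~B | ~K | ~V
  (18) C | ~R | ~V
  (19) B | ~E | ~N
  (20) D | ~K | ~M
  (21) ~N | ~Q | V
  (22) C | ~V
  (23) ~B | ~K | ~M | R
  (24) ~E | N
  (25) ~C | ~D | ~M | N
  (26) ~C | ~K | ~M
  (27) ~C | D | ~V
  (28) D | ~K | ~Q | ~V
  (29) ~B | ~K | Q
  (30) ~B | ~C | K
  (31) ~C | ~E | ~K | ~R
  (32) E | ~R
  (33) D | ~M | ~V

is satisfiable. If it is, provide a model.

C = True, B = False, Q = False, K = True, M = False, N = True, D = True, V = True, E = False, R = False

Unit clause (K) forces K = True.
Set C = True.
  then (~C | ~E | ~K) forces E = False.
  then (~C | ~K | ~M) forces M = False.
  then (E | ~R) forces R = False.
Set B = False.
Set Q = False.
Set N = True.
Set D = True.
Set V = True.
All clauses satisfied.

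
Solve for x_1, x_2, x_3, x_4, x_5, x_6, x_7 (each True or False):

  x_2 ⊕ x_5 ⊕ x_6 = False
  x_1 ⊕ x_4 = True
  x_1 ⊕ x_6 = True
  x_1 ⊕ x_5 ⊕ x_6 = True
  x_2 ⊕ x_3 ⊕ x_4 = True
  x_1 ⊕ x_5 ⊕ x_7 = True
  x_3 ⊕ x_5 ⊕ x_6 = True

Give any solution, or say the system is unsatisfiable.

x_1: True, x_2: False, x_3: True, x_4: False, x_5: False, x_6: False, x_7: False

x_2 ⊕ x_5 ⊕ x_6 = F ⊕ F ⊕ F = False ✓
x_1 ⊕ x_4 = T ⊕ F = True ✓
x_1 ⊕ x_6 = T ⊕ F = True ✓
x_1 ⊕ x_5 ⊕ x_6 = T ⊕ F ⊕ F = True ✓
x_2 ⊕ x_3 ⊕ x_4 = F ⊕ T ⊕ F = True ✓
x_1 ⊕ x_5 ⊕ x_7 = T ⊕ F ⊕ F = True ✓
x_3 ⊕ x_5 ⊕ x_6 = T ⊕ F ⊕ F = True ✓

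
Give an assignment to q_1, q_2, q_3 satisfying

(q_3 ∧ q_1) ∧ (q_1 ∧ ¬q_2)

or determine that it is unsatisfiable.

q_1 = True, q_2 = False, q_3 = True

  q_3 ∧ q_1 = True
  q_1 ∧ ¬q_2 = True
    ¬q_2 = True
Both conjuncts True, so the formula holds.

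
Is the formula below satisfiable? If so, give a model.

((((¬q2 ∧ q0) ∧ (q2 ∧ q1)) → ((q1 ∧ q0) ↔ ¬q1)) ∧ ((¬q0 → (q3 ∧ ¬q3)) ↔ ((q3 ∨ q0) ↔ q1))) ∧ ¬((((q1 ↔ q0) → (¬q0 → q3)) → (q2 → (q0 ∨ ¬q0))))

The conjunct ¬((((q1 ↔ q0) → (¬q0 → q3)) → (q2 → (q0 ∨ ¬q0)))) is unsatisfiable on its own:
  q0 = True: this becomes ¬((True → True)) = False.
  q0 = False: this becomes ¬(((¬q1 → q3) → True)) = False.
So the whole conjunction is unsatisfiable.

The formula is unsatisfiable.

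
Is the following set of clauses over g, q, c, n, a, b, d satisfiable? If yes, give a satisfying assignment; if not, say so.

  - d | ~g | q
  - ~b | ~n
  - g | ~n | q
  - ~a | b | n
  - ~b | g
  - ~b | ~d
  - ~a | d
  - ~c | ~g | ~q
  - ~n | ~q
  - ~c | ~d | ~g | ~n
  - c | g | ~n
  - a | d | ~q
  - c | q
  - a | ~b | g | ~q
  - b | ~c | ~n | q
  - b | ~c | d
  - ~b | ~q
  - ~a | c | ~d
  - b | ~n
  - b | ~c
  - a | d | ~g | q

g = True, q = True, c = False, n = False, a = False, b = False, d = True

Set g = True.
Set q = True.
  then (~c | ~g | ~q) forces c = False.
  then (~n | ~q) forces n = False.
  then (~b | ~q) forces b = False.
  then (~a | b | n) forces a = False.
  then (a | d | ~q) forces d = True.
All clauses satisfied.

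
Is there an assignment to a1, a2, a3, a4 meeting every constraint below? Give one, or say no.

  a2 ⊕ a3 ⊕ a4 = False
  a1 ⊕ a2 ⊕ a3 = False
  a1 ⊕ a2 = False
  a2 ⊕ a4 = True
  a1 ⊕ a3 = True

Adding constraints 1, 2, 3, 4 mod 2: every variable appears an even number of times on the left, so the left side is 0.
But the right sides sum to 1 (mod 2). 0 ≠ 1 — the system is inconsistent.

The formula is unsatisfiable.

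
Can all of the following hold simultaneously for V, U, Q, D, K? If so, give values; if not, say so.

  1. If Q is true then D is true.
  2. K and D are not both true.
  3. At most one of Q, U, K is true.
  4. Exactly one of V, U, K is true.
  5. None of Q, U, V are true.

V = False, U = False, Q = False, D = False, K = True

  (1) Q=F ⇒ D: vacuous ✓
  (2) K=T, D=F — not both ✓
  (3) {Q, U, K}: 1 true — at most one ✓
  (4) {V, U, K}: 1 true — exactly one ✓
  (5) {Q, U, V}: 0 true — none ✓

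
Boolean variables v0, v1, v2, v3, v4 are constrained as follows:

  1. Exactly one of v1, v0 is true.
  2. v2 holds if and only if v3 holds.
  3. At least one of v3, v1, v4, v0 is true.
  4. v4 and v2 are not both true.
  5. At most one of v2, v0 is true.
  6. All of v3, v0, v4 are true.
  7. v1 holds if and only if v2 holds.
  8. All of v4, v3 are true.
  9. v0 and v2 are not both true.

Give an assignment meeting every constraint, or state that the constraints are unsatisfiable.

The formula is unsatisfiable.

Case v3 = True:
  (2) with v3=T forces v2 = True.
  (4) with v2=T forces v4 = False.
  Constraint (6) is violated (v4=F) — contradiction.
Case v3 = False:
  Constraint (6) is violated (v3=F) — contradiction.
Both cases fail — unsatisfiable.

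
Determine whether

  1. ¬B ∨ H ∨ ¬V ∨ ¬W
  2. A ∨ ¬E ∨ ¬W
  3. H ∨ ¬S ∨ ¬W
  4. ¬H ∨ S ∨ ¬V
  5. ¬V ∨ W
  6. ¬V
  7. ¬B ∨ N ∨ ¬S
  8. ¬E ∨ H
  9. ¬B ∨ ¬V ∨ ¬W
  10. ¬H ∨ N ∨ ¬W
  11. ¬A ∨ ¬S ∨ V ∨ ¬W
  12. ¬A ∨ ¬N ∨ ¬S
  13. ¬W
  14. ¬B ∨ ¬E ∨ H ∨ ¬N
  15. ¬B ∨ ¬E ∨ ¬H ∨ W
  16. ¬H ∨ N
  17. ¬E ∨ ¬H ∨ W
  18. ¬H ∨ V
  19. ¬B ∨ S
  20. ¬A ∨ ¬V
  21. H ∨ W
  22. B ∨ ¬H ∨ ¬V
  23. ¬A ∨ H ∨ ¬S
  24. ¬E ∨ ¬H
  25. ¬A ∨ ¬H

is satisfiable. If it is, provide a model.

UNSATISFIABLE

Case V = True:
  Clause (¬V) is falsified — contradiction.
Case V = False:
  (¬W) forces W = False.
  (¬H ∨ V) forces H = False.
  Clause (H ∨ W) is falsified — contradiction.
Both cases fail, so the formula is unsatisfiable.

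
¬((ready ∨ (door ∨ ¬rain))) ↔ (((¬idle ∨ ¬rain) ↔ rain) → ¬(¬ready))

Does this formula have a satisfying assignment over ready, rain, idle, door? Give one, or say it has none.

ready: False, rain: True, idle: False, door: True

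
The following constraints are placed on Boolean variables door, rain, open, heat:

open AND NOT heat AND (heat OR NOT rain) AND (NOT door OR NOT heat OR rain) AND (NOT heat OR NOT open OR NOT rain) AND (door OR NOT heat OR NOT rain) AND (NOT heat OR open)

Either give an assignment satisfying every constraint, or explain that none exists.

Unit clause (open) forces open = True.
Unit clause (NOT heat) forces heat = False.
In (heat OR NOT rain) only NOT rain is left, so rain = False.
Set door = True.
Check each clause:
  (open): open holds.
  (NOT heat): NOT heat holds.
  (heat OR NOT rain): NOT rain holds.
  (NOT door OR NOT heat OR rain): NOT heat holds.
  (NOT heat OR NOT open OR NOT rain): NOT heat holds.
  (door OR NOT heat OR NOT rain): door holds.
  (NOT heat OR open): NOT heat holds.
All clauses satisfied.

door: True, rain: False, open: True, heat: False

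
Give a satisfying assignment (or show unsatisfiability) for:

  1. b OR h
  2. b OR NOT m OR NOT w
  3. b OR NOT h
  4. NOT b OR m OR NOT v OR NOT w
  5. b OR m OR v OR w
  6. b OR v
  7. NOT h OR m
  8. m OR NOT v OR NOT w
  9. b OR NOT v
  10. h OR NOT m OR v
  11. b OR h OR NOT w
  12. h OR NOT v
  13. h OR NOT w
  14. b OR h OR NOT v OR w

Set v = True.
  then (b OR NOT v) forces b = True.
  then (h OR NOT v) forces h = True.
  then (NOT h OR m) forces m = True.
Set w = True.
All clauses satisfied.

v = True, b = True, m = True, w = True, h = True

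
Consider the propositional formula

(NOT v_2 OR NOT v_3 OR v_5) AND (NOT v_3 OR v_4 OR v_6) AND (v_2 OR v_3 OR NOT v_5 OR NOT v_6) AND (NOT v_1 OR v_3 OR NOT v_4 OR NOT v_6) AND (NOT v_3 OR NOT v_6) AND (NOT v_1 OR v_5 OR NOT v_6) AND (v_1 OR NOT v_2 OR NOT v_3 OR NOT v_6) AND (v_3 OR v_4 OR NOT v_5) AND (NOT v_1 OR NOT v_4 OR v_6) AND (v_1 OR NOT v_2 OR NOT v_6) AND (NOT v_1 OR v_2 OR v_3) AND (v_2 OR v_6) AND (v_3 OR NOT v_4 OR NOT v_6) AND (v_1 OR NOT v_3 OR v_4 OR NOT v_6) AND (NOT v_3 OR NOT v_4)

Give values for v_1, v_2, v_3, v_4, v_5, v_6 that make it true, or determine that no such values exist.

Set v_1 = False.
Set v_2 = True.
  then (v_1 OR NOT v_2 OR NOT v_6) forces v_6 = False.
Try v_3 = True:
  (NOT v_2 OR NOT v_3 OR v_5) forces v_5 = True.
  (NOT v_3 OR v_4 OR v_6) forces v_4 = True.
  clause (NOT v_3 OR NOT v_4) is falsified — backtrack.
So v_3 = False.
Set v_4 = True.
Set v_5 = False.
All clauses satisfied.

v_1 = False, v_2 = True, v_3 = False, v_4 = True, v_5 = False, v_6 = False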